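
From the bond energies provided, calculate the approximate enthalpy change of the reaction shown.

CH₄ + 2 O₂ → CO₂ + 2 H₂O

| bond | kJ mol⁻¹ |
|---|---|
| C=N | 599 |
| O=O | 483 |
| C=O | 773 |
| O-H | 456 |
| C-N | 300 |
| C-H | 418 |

Bonds broken (reactants):
  C-H: 4 × 418 = 1672
  O=O: 2 × 483 = 966
  Σ(broken) = 2638 kJ
Bonds formed (products):
  C=O: 2 × 773 = 1546
  O-H: 4 × 456 = 1824
  Σ(formed) = 3370 kJ
ΔH = Σ(broken) − Σ(formed) = 2638 − 3370 = −732 kJ

ΔH ≈ −732 kJ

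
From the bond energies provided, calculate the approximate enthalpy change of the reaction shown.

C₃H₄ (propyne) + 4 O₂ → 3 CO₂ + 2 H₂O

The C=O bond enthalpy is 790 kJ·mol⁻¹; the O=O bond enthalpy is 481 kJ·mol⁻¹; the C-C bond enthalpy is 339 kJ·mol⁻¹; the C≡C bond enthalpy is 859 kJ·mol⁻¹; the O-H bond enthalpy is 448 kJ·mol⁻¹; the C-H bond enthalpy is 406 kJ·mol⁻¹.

Bonds broken (reactants):
  C≡C: 1 × 859 = 859
  C-C: 1 × 339 = 339
  C-H: 4 × 406 = 1624
  O=O: 4 × 481 = 1924
  Σ(broken) = 4746 kJ
Bonds formed (products):
  C=O: 6 × 790 = 4740
  O-H: 4 × 448 = 1792
  Σ(formed) = 6532 kJ
ΔH = Σ(broken) − Σ(formed) = 4746 − 6532 = −1786 kJ

ΔH ≈ −1786 kJ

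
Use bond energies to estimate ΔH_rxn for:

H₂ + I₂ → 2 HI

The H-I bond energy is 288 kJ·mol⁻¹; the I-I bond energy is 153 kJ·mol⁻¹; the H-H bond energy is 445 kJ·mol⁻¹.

Bonds broken (reactants):
  H-H: 1 × 445 = 445
  I-I: 1 × 153 = 153
  Σ(broken) = 598 kJ
Bonds formed (products):
  H-I: 2 × 288 = 576
  Σ(formed) = 576 kJ
ΔH = Σ(broken) − Σ(formed) = 598 − 576 = +22 kJ

ΔH ≈ +22 kJ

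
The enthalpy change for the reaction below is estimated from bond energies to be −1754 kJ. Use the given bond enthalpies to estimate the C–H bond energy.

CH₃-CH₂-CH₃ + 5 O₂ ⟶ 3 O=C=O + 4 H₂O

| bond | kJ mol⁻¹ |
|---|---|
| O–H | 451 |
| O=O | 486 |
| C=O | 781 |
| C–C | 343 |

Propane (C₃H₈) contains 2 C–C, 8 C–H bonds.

D(C–H) ≈ 428 kJ/mol

Let D be the C–H bond energy.
Σ(broken) = 2×343 + 8×D + 5×486 = 3116 + 8D
Σ(formed) = 6×781 + 8×451 = 8294
ΔH = Σ(broken) − Σ(formed) = (3116 + 8D) − (8294) = −5178 + 8D
Setting this equal to −1754 kJ gives 8D = 3424, so D = 428 kJ/mol.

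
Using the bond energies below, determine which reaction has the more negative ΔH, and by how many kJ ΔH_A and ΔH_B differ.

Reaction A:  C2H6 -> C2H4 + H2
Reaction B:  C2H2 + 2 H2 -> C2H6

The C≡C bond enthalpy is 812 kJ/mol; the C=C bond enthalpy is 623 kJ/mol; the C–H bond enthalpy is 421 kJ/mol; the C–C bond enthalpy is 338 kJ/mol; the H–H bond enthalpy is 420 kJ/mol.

Reaction A:
  Bonds broken (reactants):
    C–C: 1 × 338 = 338
    C–H: 6 × 421 = 2526
    Σ(broken) = 2864 kJ
  Bonds formed (products):
    C–H: 4 × 421 = 1684
    C=C: 1 × 623 = 623
    H–H: 1 × 420 = 420
    Σ(formed) = 2727 kJ
  ΔH_A = 2864 − 2727 = +137 kJ
Reaction B:
  Bonds broken (reactants):
    C≡C: 1 × 812 = 812
    C–H: 2 × 421 = 842
    H–H: 2 × 420 = 840
    Σ(broken) = 2494 kJ
  Bonds formed (products):
    C–C: 1 × 338 = 338
    C–H: 6 × 421 = 2526
    Σ(formed) = 2864 kJ
  ΔH_B = 2494 − 2864 = −370 kJ
ΔH_A − ΔH_B = +507 kJ, so reaction B has the more negative ΔH; |ΔH_A − ΔH_B| = 507 kJ.

Reaction B, by 507 kJ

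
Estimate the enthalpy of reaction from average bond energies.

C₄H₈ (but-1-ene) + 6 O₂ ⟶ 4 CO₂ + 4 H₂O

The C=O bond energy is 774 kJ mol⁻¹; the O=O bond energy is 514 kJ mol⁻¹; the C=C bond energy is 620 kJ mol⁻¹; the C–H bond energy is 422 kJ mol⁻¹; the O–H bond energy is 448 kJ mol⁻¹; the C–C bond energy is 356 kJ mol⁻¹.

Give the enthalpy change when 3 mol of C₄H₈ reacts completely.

ΔH = −5952 kJ

Bonds broken (reactants):
  C–C: 2 × 356 = 712
  C–H: 8 × 422 = 3376
  C=C: 1 × 620 = 620
  O=O: 6 × 514 = 3084
  Σ(broken) = 7792 kJ
Bonds formed (products):
  C=O: 8 × 774 = 6192
  O–H: 8 × 448 = 3584
  Σ(formed) = 9776 kJ
ΔH = Σ(broken) − Σ(formed) = 7792 − 9776 = −1984 kJ
For 3× the reaction as written: 3 × (−1984) = −5952 kJ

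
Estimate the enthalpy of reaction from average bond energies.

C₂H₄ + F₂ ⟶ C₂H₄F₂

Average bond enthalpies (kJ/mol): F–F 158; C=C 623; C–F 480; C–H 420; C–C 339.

Bonds broken (reactants):
  C–H: 4 × 420 = 1680
  C=C: 1 × 623 = 623
  F–F: 1 × 158 = 158
  Σ(broken) = 2461 kJ
Bonds formed (products):
  C–C: 1 × 339 = 339
  C–F: 2 × 480 = 960
  C–H: 4 × 420 = 1680
  Σ(formed) = 2979 kJ
ΔH = Σ(broken) − Σ(formed) = 2461 − 2979 = −518 kJ

ΔH ≈ −518 kJ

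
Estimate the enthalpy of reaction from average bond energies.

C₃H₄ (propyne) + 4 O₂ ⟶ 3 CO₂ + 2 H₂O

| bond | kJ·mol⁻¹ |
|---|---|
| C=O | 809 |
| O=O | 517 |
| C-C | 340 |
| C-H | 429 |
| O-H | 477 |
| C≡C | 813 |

Bonds broken (reactants):
  C≡C: 1 × 813 = 813
  C-C: 1 × 340 = 340
  C-H: 4 × 429 = 1716
  O=O: 4 × 517 = 2068
  Σ(broken) = 4937 kJ
Bonds formed (products):
  C=O: 6 × 809 = 4854
  O-H: 4 × 477 = 1908
  Σ(formed) = 6762 kJ
ΔH = Σ(broken) − Σ(formed) = 4937 − 6762 = −1825 kJ

ΔH ≈ −1825 kJ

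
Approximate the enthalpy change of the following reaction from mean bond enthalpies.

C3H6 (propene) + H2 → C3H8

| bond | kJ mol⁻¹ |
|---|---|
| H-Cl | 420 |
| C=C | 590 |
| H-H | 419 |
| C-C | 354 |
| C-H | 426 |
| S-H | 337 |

Bonds broken (reactants):
  C-C: 1 × 354 = 354
  C-H: 6 × 426 = 2556
  C=C: 1 × 590 = 590
  H-H: 1 × 419 = 419
  Σ(broken) = 3919 kJ
Bonds formed (products):
  C-C: 2 × 354 = 708
  C-H: 8 × 426 = 3408
  Σ(formed) = 4116 kJ
ΔH = Σ(broken) − Σ(formed) = 3919 − 4116 = −197 kJ

ΔH ≈ −197 kJ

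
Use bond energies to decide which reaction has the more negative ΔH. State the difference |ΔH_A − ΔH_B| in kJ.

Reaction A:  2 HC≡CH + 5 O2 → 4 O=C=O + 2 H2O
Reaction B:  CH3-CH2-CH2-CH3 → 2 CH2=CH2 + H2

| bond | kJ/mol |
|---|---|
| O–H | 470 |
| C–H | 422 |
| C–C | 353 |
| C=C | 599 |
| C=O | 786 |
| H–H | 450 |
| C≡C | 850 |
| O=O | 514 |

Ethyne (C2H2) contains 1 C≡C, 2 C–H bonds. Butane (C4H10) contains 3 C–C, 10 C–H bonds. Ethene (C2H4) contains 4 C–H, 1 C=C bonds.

Reaction A, by 2465 kJ

Reaction A:
  Bonds broken (reactants):
    C≡C: 2 × 850 = 1700
    C–H: 4 × 422 = 1688
    O=O: 5 × 514 = 2570
    Σ(broken) = 5958 kJ
  Bonds formed (products):
    C=O: 8 × 786 = 6288
    O–H: 4 × 470 = 1880
    Σ(formed) = 8168 kJ
  ΔH_A = 5958 − 8168 = −2210 kJ
Reaction B:
  Bonds broken (reactants):
    C–C: 3 × 353 = 1059
    C–H: 10 × 422 = 4220
    Σ(broken) = 5279 kJ
  Bonds formed (products):
    C–H: 8 × 422 = 3376
    C=C: 2 × 599 = 1198
    H–H: 1 × 450 = 450
    Σ(formed) = 5024 kJ
  ΔH_B = 5279 − 5024 = +255 kJ
ΔH_A − ΔH_B = −2465 kJ, so reaction A has the more negative ΔH; |ΔH_A − ΔH_B| = 2465 kJ.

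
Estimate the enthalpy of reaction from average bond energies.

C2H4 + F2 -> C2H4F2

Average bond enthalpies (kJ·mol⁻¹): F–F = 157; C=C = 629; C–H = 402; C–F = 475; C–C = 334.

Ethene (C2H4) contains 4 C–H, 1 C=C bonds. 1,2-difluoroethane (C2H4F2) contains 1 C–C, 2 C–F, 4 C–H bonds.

ΔH ≈ −498 kJ

Bonds broken (reactants):
  C–H: 4 × 402 = 1608
  C=C: 1 × 629 = 629
  F–F: 1 × 157 = 157
  Σ(broken) = 2394 kJ
Bonds formed (products):
  C–C: 1 × 334 = 334
  C–F: 2 × 475 = 950
  C–H: 4 × 402 = 1608
  Σ(formed) = 2892 kJ
ΔH = Σ(broken) − Σ(formed) = 2394 − 2892 = −498 kJ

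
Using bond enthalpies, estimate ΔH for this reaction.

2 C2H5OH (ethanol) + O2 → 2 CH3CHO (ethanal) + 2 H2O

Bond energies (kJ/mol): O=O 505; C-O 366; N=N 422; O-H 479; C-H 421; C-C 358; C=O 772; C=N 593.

ΔH ≈ −423 kJ

Bonds broken (reactants):
  C-C: 2 × 358 = 716
  C-H: 10 × 421 = 4210
  C-O: 2 × 366 = 732
  O-H: 2 × 479 = 958
  O=O: 1 × 505 = 505
  Σ(broken) = 7121 kJ
Bonds formed (products):
  C-C: 2 × 358 = 716
  C-H: 8 × 421 = 3368
  C=O: 2 × 772 = 1544
  O-H: 4 × 479 = 1916
  Σ(formed) = 7544 kJ
ΔH = Σ(broken) − Σ(formed) = 7121 − 7544 = −423 kJ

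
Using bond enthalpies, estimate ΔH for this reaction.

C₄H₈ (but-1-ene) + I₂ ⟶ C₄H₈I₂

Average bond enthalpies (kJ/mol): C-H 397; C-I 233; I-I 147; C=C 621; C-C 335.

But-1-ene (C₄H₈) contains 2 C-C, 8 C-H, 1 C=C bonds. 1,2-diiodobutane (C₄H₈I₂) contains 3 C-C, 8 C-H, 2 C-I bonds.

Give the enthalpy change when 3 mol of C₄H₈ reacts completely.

ΔH = −99 kJ

Bonds broken (reactants):
  C-C: 2 × 335 = 670
  C-H: 8 × 397 = 3176
  C=C: 1 × 621 = 621
  I-I: 1 × 147 = 147
  Σ(broken) = 4614 kJ
Bonds formed (products):
  C-C: 3 × 335 = 1005
  C-H: 8 × 397 = 3176
  C-I: 2 × 233 = 466
  Σ(formed) = 4647 kJ
ΔH = Σ(broken) − Σ(formed) = 4614 − 4647 = −33 kJ
For 3× the reaction as written: 3 × (−33) = −99 kJ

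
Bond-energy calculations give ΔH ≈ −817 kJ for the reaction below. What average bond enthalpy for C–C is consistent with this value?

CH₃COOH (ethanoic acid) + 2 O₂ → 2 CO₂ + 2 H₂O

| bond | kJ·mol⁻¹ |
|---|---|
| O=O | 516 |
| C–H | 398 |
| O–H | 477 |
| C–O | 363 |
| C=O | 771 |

Let D be the C–C bond energy.
Σ(broken) = 1×D + 3×398 + 1×363 + 1×771 + 1×477 + 2×516 = 3837 + D
Σ(formed) = 4×771 + 4×477 = 4992
ΔH = Σ(broken) − Σ(formed) = (3837 + D) − (4992) = −1155 + D
Setting this equal to −817 kJ gives D = 338 kJ/mol.

D(C–C) ≈ 338 kJ/mol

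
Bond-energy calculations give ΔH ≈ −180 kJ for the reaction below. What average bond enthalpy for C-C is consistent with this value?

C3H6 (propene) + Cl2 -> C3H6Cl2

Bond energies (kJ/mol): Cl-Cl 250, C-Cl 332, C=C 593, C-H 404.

Let D be the C-C bond energy.
Σ(broken) = 1×D + 6×404 + 1×593 + 1×250 = 3267 + D
Σ(formed) = 2×D + 2×332 + 6×404 = 3088 + 2D
ΔH = Σ(broken) − Σ(formed) = (3267 + D) − (3088 + 2D) = +179 − D
Setting this equal to −180 kJ gives D = 359 kJ/mol.

D(C-C) ≈ 359 kJ/mol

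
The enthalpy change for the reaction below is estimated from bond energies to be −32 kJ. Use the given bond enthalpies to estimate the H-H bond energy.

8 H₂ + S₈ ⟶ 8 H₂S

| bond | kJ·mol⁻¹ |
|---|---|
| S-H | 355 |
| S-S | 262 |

Let D be the H-H bond energy.
Σ(broken) = 8×D + 8×262 = 2096 + 8D
Σ(formed) = 16×355 = 5680
ΔH = Σ(broken) − Σ(formed) = (2096 + 8D) − (5680) = −3584 + 8D
Setting this equal to −32 kJ gives 8D = 3552, so D = 444 kJ/mol.

D(H-H) ≈ 444 kJ/mol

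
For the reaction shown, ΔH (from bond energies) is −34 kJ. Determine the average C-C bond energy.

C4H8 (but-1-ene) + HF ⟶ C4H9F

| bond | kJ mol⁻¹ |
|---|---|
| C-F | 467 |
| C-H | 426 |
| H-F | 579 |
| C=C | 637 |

D(C-C) ≈ 357 kJ/mol

Let D be the C-C bond energy.
Σ(broken) = 2×D + 8×426 + 1×637 + 1×579 = 4624 + 2D
Σ(formed) = 3×D + 1×467 + 9×426 = 4301 + 3D
ΔH = Σ(broken) − Σ(formed) = (4624 + 2D) − (4301 + 3D) = +323 − D
Setting this equal to −34 kJ gives D = 357 kJ/mol.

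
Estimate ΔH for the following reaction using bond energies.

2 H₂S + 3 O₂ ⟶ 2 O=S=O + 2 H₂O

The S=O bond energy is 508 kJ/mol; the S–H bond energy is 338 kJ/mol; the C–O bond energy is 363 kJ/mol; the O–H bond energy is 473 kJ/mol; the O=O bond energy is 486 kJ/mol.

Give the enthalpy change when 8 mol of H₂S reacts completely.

ΔH = −4456 kJ

Bonds broken (reactants):
  O=O: 3 × 486 = 1458
  S–H: 4 × 338 = 1352
  Σ(broken) = 2810 kJ
Bonds formed (products):
  O–H: 4 × 473 = 1892
  S=O: 4 × 508 = 2032
  Σ(formed) = 3924 kJ
ΔH = Σ(broken) − Σ(formed) = 2810 − 3924 = −1114 kJ
For 4× the reaction as written: 4 × (−1114) = −4456 kJ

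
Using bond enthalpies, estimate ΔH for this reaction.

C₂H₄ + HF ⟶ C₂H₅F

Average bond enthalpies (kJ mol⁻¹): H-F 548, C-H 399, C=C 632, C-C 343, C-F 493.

ΔH ≈ −55 kJ

Bonds broken (reactants):
  C-H: 4 × 399 = 1596
  C=C: 1 × 632 = 632
  H-F: 1 × 548 = 548
  Σ(broken) = 2776 kJ
Bonds formed (products):
  C-C: 1 × 343 = 343
  C-F: 1 × 493 = 493
  C-H: 5 × 399 = 1995
  Σ(formed) = 2831 kJ
ΔH = Σ(broken) − Σ(formed) = 2776 − 2831 = −55 kJ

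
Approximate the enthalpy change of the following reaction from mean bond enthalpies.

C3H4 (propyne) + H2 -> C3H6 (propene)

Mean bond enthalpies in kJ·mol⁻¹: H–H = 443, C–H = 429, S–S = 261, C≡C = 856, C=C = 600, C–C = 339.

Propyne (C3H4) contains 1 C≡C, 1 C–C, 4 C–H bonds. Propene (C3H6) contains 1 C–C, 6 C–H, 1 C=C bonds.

Bonds broken (reactants):
  C≡C: 1 × 856 = 856
  C–C: 1 × 339 = 339
  C–H: 4 × 429 = 1716
  H–H: 1 × 443 = 443
  Σ(broken) = 3354 kJ
Bonds formed (products):
  C–C: 1 × 339 = 339
  C–H: 6 × 429 = 2574
  C=C: 1 × 600 = 600
  Σ(formed) = 3513 kJ
ΔH = Σ(broken) − Σ(formed) = 3354 − 3513 = −159 kJ

ΔH ≈ −159 kJ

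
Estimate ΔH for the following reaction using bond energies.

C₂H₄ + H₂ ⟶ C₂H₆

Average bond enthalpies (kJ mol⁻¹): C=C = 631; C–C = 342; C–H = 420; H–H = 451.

Bonds broken (reactants):
  C–H: 4 × 420 = 1680
  C=C: 1 × 631 = 631
  H–H: 1 × 451 = 451
  Σ(broken) = 2762 kJ
Bonds formed (products):
  C–C: 1 × 342 = 342
  C–H: 6 × 420 = 2520
  Σ(formed) = 2862 kJ
ΔH = Σ(broken) − Σ(formed) = 2762 − 2862 = −100 kJ

ΔH ≈ −100 kJ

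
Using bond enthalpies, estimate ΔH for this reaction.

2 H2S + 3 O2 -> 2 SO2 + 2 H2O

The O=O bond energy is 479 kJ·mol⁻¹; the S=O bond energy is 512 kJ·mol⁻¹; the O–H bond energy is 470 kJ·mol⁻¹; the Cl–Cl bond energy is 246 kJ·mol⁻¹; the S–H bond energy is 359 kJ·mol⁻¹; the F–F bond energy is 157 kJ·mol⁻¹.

Bonds broken (reactants):
  O=O: 3 × 479 = 1437
  S–H: 4 × 359 = 1436
  Σ(broken) = 2873 kJ
Bonds formed (products):
  O–H: 4 × 470 = 1880
  S=O: 4 × 512 = 2048
  Σ(formed) = 3928 kJ
ΔH = Σ(broken) − Σ(formed) = 2873 − 3928 = −1055 kJ

ΔH ≈ −1055 kJ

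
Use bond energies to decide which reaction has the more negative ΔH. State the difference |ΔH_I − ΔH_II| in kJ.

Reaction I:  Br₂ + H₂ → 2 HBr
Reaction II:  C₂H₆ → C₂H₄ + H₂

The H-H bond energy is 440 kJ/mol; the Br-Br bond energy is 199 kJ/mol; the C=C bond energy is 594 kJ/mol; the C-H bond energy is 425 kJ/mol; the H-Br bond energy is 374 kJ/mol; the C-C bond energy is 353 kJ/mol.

Reaction I, by 278 kJ

Reaction I:
  Bonds broken (reactants):
    Br-Br: 1 × 199 = 199
    H-H: 1 × 440 = 440
    Σ(broken) = 639 kJ
  Bonds formed (products):
    H-Br: 2 × 374 = 748
    Σ(formed) = 748 kJ
  ΔH_I = 639 − 748 = −109 kJ
Reaction II:
  Bonds broken (reactants):
    C-C: 1 × 353 = 353
    C-H: 6 × 425 = 2550
    Σ(broken) = 2903 kJ
  Bonds formed (products):
    C-H: 4 × 425 = 1700
    C=C: 1 × 594 = 594
    H-H: 1 × 440 = 440
    Σ(formed) = 2734 kJ
  ΔH_II = 2903 − 2734 = +169 kJ
ΔH_I − ΔH_II = −278 kJ, so reaction I has the more negative ΔH; |ΔH_I − ΔH_II| = 278 kJ.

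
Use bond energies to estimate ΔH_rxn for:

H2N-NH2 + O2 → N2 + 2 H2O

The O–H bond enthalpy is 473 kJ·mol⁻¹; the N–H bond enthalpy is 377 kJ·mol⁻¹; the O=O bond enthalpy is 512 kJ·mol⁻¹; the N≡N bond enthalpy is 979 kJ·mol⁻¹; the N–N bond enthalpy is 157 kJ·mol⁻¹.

Bonds broken (reactants):
  N–H: 4 × 377 = 1508
  N–N: 1 × 157 = 157
  O=O: 1 × 512 = 512
  Σ(broken) = 2177 kJ
Bonds formed (products):
  N≡N: 1 × 979 = 979
  O–H: 4 × 473 = 1892
  Σ(formed) = 2871 kJ
ΔH = Σ(broken) − Σ(formed) = 2177 − 2871 = −694 kJ

ΔH ≈ −694 kJ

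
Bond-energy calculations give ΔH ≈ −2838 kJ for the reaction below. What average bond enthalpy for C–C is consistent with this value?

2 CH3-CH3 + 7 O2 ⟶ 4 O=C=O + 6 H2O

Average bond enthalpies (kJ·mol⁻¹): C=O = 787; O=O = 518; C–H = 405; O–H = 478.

D(C–C) ≈ 354 kJ/mol

Let D be the C–C bond energy.
Σ(broken) = 2×D + 12×405 + 7×518 = 8486 + 2D
Σ(formed) = 8×787 + 12×478 = 12032
ΔH = Σ(broken) − Σ(formed) = (8486 + 2D) − (12032) = −3546 + 2D
Setting this equal to −2838 kJ gives 2D = 708, so D = 354 kJ/mol.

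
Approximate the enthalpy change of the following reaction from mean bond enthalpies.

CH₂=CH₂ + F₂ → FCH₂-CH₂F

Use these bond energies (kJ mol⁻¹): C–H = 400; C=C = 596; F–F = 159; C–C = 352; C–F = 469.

Bonds broken (reactants):
  C–H: 4 × 400 = 1600
  C=C: 1 × 596 = 596
  F–F: 1 × 159 = 159
  Σ(broken) = 2355 kJ
Bonds formed (products):
  C–C: 1 × 352 = 352
  C–F: 2 × 469 = 938
  C–H: 4 × 400 = 1600
  Σ(formed) = 2890 kJ
ΔH = Σ(broken) − Σ(formed) = 2355 − 2890 = −535 kJ

ΔH ≈ −535 kJ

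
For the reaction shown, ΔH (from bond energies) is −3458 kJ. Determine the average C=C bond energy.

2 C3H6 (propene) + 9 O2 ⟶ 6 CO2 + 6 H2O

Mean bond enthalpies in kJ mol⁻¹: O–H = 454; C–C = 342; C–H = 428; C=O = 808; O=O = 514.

D(C=C) ≈ 620 kJ/mol

Let D be the C=C bond energy.
Σ(broken) = 2×342 + 12×428 + 2×D + 9×514 = 10446 + 2D
Σ(formed) = 12×808 + 12×454 = 15144
ΔH = Σ(broken) − Σ(formed) = (10446 + 2D) − (15144) = −4698 + 2D
Setting this equal to −3458 kJ gives 2D = 1240, so D = 620 kJ/mol.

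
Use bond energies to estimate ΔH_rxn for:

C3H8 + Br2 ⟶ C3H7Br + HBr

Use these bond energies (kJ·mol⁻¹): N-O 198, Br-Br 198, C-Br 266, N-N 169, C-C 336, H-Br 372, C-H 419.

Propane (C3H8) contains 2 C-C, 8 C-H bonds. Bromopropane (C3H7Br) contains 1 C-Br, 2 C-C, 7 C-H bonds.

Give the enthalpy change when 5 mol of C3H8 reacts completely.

Bonds broken (reactants):
  Br-Br: 1 × 198 = 198
  C-C: 2 × 336 = 672
  C-H: 8 × 419 = 3352
  Σ(broken) = 4222 kJ
Bonds formed (products):
  C-Br: 1 × 266 = 266
  C-C: 2 × 336 = 672
  C-H: 7 × 419 = 2933
  H-Br: 1 × 372 = 372
  Σ(formed) = 4243 kJ
ΔH = Σ(broken) − Σ(formed) = 4222 − 4243 = −21 kJ
For 5× the reaction as written: 5 × (−21) = −105 kJ

ΔH = −105 kJ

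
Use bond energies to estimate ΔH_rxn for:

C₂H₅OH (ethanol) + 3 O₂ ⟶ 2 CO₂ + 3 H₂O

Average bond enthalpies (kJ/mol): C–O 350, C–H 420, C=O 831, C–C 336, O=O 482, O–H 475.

Bonds broken (reactants):
  C–C: 1 × 336 = 336
  C–H: 5 × 420 = 2100
  C–O: 1 × 350 = 350
  O–H: 1 × 475 = 475
  O=O: 3 × 482 = 1446
  Σ(broken) = 4707 kJ
Bonds formed (products):
  C=O: 4 × 831 = 3324
  O–H: 6 × 475 = 2850
  Σ(formed) = 6174 kJ
ΔH = Σ(broken) − Σ(formed) = 4707 − 6174 = −1467 kJ

ΔH ≈ −1467 kJ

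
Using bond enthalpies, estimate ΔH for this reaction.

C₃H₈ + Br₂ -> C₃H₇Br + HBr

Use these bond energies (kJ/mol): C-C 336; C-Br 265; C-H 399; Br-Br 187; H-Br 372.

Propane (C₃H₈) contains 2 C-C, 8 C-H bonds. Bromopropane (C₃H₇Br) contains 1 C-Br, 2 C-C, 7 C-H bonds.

Bonds broken (reactants):
  Br-Br: 1 × 187 = 187
  C-C: 2 × 336 = 672
  C-H: 8 × 399 = 3192
  Σ(broken) = 4051 kJ
Bonds formed (products):
  C-Br: 1 × 265 = 265
  C-C: 2 × 336 = 672
  C-H: 7 × 399 = 2793
  H-Br: 1 × 372 = 372
  Σ(formed) = 4102 kJ
ΔH = Σ(broken) − Σ(formed) = 4051 − 4102 = −51 kJ

ΔH ≈ −51 kJ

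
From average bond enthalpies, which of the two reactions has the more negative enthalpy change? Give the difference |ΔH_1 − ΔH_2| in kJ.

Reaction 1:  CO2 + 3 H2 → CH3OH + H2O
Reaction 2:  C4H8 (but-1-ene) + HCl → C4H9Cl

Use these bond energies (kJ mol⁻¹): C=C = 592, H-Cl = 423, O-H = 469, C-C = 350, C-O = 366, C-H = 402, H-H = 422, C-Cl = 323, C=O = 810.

Reaction 1:
  Bonds broken (reactants):
    C=O: 2 × 810 = 1620
    H-H: 3 × 422 = 1266
    Σ(broken) = 2886 kJ
  Bonds formed (products):
    C-H: 3 × 402 = 1206
    C-O: 1 × 366 = 366
    O-H: 3 × 469 = 1407
    Σ(formed) = 2979 kJ
  ΔH_1 = 2886 − 2979 = −93 kJ
Reaction 2:
  Bonds broken (reactants):
    C-C: 2 × 350 = 700
    C-H: 8 × 402 = 3216
    C=C: 1 × 592 = 592
    H-Cl: 1 × 423 = 423
    Σ(broken) = 4931 kJ
  Bonds formed (products):
    C-C: 3 × 350 = 1050
    C-Cl: 1 × 323 = 323
    C-H: 9 × 402 = 3618
    Σ(formed) = 4991 kJ
  ΔH_2 = 4931 − 4991 = −60 kJ
ΔH_1 − ΔH_2 = −33 kJ, so reaction 1 has the more negative ΔH; |ΔH_1 − ΔH_2| = 33 kJ.

Reaction 1, by 33 kJ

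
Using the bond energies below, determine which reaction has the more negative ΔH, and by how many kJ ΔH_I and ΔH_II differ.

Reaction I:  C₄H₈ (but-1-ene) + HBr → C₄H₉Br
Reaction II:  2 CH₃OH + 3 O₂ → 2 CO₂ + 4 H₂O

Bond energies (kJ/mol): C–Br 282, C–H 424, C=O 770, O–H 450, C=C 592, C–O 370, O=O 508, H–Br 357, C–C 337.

Reaction I:
  Bonds broken (reactants):
    C–C: 2 × 337 = 674
    C–H: 8 × 424 = 3392
    C=C: 1 × 592 = 592
    H–Br: 1 × 357 = 357
    Σ(broken) = 5015 kJ
  Bonds formed (products):
    C–Br: 1 × 282 = 282
    C–C: 3 × 337 = 1011
    C–H: 9 × 424 = 3816
    Σ(formed) = 5109 kJ
  ΔH_I = 5015 − 5109 = −94 kJ
Reaction II:
  Bonds broken (reactants):
    C–H: 6 × 424 = 2544
    C–O: 2 × 370 = 740
    O–H: 2 × 450 = 900
    O=O: 3 × 508 = 1524
    Σ(broken) = 5708 kJ
  Bonds formed (products):
    C=O: 4 × 770 = 3080
    O–H: 8 × 450 = 3600
    Σ(formed) = 6680 kJ
  ΔH_II = 5708 − 6680 = −972 kJ
ΔH_I − ΔH_II = +878 kJ, so reaction II has the more negative ΔH; |ΔH_I − ΔH_II| = 878 kJ.

Reaction II, by 878 kJ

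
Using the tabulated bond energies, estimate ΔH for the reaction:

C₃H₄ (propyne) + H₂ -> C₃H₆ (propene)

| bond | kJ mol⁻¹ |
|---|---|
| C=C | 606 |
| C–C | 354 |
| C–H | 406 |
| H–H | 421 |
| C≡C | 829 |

Bonds broken (reactants):
  C≡C: 1 × 829 = 829
  C–C: 1 × 354 = 354
  C–H: 4 × 406 = 1624
  H–H: 1 × 421 = 421
  Σ(broken) = 3228 kJ
Bonds formed (products):
  C–C: 1 × 354 = 354
  C–H: 6 × 406 = 2436
  C=C: 1 × 606 = 606
  Σ(formed) = 3396 kJ
ΔH = Σ(broken) − Σ(formed) = 3228 − 3396 = −168 kJ

ΔH ≈ −168 kJ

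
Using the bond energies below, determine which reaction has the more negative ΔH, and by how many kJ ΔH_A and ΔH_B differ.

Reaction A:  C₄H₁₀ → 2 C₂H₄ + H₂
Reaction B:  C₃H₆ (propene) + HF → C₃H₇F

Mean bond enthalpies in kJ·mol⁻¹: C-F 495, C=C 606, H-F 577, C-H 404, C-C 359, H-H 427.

Reaction B, by 321 kJ

Reaction A:
  Bonds broken (reactants):
    C-C: 3 × 359 = 1077
    C-H: 10 × 404 = 4040
    Σ(broken) = 5117 kJ
  Bonds formed (products):
    C-H: 8 × 404 = 3232
    C=C: 2 × 606 = 1212
    H-H: 1 × 427 = 427
    Σ(formed) = 4871 kJ
  ΔH_A = 5117 − 4871 = +246 kJ
Reaction B:
  Bonds broken (reactants):
    C-C: 1 × 359 = 359
    C-H: 6 × 404 = 2424
    C=C: 1 × 606 = 606
    H-F: 1 × 577 = 577
    Σ(broken) = 3966 kJ
  Bonds formed (products):
    C-C: 2 × 359 = 718
    C-F: 1 × 495 = 495
    C-H: 7 × 404 = 2828
    Σ(formed) = 4041 kJ
  ΔH_B = 3966 − 4041 = −75 kJ
ΔH_A − ΔH_B = +321 kJ, so reaction B has the more negative ΔH; |ΔH_A − ΔH_B| = 321 kJ.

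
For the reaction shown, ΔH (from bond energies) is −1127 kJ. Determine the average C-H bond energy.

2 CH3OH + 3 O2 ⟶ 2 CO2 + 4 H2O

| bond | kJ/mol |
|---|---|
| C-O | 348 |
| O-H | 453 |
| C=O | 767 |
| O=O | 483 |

Let D be the C-H bond energy.
Σ(broken) = 6×D + 2×348 + 2×453 + 3×483 = 3051 + 6D
Σ(formed) = 4×767 + 8×453 = 6692
ΔH = Σ(broken) − Σ(formed) = (3051 + 6D) − (6692) = −3641 + 6D
Setting this equal to −1127 kJ gives 6D = 2514, so D = 419 kJ/mol.

D(C-H) ≈ 419 kJ/mol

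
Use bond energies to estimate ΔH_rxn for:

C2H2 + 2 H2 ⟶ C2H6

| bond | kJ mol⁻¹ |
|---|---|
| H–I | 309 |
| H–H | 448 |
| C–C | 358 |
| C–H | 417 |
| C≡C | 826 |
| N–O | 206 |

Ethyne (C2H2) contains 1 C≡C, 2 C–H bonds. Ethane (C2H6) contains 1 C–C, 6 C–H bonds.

ΔH ≈ −304 kJ

Bonds broken (reactants):
  C≡C: 1 × 826 = 826
  C–H: 2 × 417 = 834
  H–H: 2 × 448 = 896
  Σ(broken) = 2556 kJ
Bonds formed (products):
  C–C: 1 × 358 = 358
  C–H: 6 × 417 = 2502
  Σ(formed) = 2860 kJ
ΔH = Σ(broken) − Σ(formed) = 2556 − 2860 = −304 kJ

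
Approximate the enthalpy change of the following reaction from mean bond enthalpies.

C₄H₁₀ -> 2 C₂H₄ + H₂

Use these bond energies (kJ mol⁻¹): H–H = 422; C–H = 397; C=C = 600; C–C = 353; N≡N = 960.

ΔH ≈ +231 kJ

Bonds broken (reactants):
  C–C: 3 × 353 = 1059
  C–H: 10 × 397 = 3970
  Σ(broken) = 5029 kJ
Bonds formed (products):
  C–H: 8 × 397 = 3176
  C=C: 2 × 600 = 1200
  H–H: 1 × 422 = 422
  Σ(formed) = 4798 kJ
ΔH = Σ(broken) − Σ(formed) = 5029 − 4798 = +231 kJ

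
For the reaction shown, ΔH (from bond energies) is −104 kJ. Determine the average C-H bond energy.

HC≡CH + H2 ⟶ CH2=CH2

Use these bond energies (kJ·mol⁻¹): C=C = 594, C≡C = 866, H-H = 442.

D(C-H) ≈ 409 kJ/mol

Let D be the C-H bond energy.
Σ(broken) = 1×866 + 2×D + 1×442 = 1308 + 2D
Σ(formed) = 4×D + 1×594 = 594 + 4D
ΔH = Σ(broken) − Σ(formed) = (1308 + 2D) − (594 + 4D) = +714 − 2D
Setting this equal to −104 kJ gives 2D = 818, so D = 409 kJ/mol.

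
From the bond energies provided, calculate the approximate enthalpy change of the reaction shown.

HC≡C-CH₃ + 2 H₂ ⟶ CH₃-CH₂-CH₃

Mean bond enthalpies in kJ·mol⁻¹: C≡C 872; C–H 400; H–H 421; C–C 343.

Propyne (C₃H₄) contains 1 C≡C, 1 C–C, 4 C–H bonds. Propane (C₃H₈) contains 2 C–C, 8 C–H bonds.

Bonds broken (reactants):
  C≡C: 1 × 872 = 872
  C–C: 1 × 343 = 343
  C–H: 4 × 400 = 1600
  H–H: 2 × 421 = 842
  Σ(broken) = 3657 kJ
Bonds formed (products):
  C–C: 2 × 343 = 686
  C–H: 8 × 400 = 3200
  Σ(formed) = 3886 kJ
ΔH = Σ(broken) − Σ(formed) = 3657 − 3886 = −229 kJ

ΔH ≈ −229 kJ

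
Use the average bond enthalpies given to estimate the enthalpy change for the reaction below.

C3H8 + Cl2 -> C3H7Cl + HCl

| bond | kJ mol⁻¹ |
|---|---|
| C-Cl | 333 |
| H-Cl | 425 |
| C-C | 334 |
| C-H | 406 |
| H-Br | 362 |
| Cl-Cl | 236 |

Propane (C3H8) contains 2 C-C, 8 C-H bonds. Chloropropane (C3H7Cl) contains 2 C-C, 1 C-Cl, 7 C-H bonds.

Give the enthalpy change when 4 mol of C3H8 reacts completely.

ΔH = −464 kJ

Bonds broken (reactants):
  C-C: 2 × 334 = 668
  C-H: 8 × 406 = 3248
  Cl-Cl: 1 × 236 = 236
  Σ(broken) = 4152 kJ
Bonds formed (products):
  C-C: 2 × 334 = 668
  C-Cl: 1 × 333 = 333
  C-H: 7 × 406 = 2842
  H-Cl: 1 × 425 = 425
  Σ(formed) = 4268 kJ
ΔH = Σ(broken) − Σ(formed) = 4152 − 4268 = −116 kJ
For 4× the reaction as written: 4 × (−116) = −464 kJ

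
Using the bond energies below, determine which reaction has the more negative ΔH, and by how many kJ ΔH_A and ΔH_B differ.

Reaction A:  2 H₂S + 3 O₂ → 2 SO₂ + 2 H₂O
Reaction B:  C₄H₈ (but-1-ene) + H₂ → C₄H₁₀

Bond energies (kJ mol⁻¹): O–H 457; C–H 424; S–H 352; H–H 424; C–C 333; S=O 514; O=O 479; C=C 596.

Reaction A:
  Bonds broken (reactants):
    O=O: 3 × 479 = 1437
    S–H: 4 × 352 = 1408
    Σ(broken) = 2845 kJ
  Bonds formed (products):
    O–H: 4 × 457 = 1828
    S=O: 4 × 514 = 2056
    Σ(formed) = 3884 kJ
  ΔH_A = 2845 − 3884 = −1039 kJ
Reaction B:
  Bonds broken (reactants):
    C–C: 2 × 333 = 666
    C–H: 8 × 424 = 3392
    C=C: 1 × 596 = 596
    H–H: 1 × 424 = 424
    Σ(broken) = 5078 kJ
  Bonds formed (products):
    C–C: 3 × 333 = 999
    C–H: 10 × 424 = 4240
    Σ(formed) = 5239 kJ
  ΔH_B = 5078 − 5239 = −161 kJ
ΔH_A − ΔH_B = −878 kJ, so reaction A has the more negative ΔH; |ΔH_A − ΔH_B| = 878 kJ.

Reaction A, by 878 kJ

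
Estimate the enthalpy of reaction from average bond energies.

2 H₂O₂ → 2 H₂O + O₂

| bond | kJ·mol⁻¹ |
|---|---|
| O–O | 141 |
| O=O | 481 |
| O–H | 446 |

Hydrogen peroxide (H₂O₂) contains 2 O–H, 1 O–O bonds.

Bonds broken (reactants):
  O–H: 4 × 446 = 1784
  O–O: 2 × 141 = 282
  Σ(broken) = 2066 kJ
Bonds formed (products):
  O–H: 4 × 446 = 1784
  O=O: 1 × 481 = 481
  Σ(formed) = 2265 kJ
ΔH = Σ(broken) − Σ(formed) = 2066 − 2265 = −199 kJ

ΔH ≈ −199 kJ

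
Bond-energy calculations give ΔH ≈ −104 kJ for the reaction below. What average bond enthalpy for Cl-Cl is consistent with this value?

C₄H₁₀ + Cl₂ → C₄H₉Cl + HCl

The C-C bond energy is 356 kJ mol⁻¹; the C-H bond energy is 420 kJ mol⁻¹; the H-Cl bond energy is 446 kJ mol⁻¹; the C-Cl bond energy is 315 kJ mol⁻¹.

Let D be the Cl-Cl bond energy.
Σ(broken) = 3×356 + 10×420 + 1×D = 5268 + D
Σ(formed) = 3×356 + 1×315 + 9×420 + 1×446 = 5609
ΔH = Σ(broken) − Σ(formed) = (5268 + D) − (5609) = −341 + D
Setting this equal to −104 kJ gives D = 237 kJ/mol.

D(Cl-Cl) ≈ 237 kJ/mol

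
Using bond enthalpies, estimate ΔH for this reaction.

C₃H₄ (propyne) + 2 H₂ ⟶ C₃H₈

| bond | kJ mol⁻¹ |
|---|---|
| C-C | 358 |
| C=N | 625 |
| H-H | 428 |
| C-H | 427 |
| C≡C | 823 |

ΔH ≈ −387 kJ

Bonds broken (reactants):
  C≡C: 1 × 823 = 823
  C-C: 1 × 358 = 358
  C-H: 4 × 427 = 1708
  H-H: 2 × 428 = 856
  Σ(broken) = 3745 kJ
Bonds formed (products):
  C-C: 2 × 358 = 716
  C-H: 8 × 427 = 3416
  Σ(formed) = 4132 kJ
ΔH = Σ(broken) − Σ(formed) = 3745 − 4132 = −387 kJ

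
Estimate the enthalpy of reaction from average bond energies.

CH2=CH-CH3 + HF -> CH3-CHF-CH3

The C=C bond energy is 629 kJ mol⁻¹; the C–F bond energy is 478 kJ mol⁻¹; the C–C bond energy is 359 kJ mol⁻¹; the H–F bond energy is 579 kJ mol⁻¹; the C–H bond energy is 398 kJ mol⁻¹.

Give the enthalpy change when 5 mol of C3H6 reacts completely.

Bonds broken (reactants):
  C–C: 1 × 359 = 359
  C–H: 6 × 398 = 2388
  C=C: 1 × 629 = 629
  H–F: 1 × 579 = 579
  Σ(broken) = 3955 kJ
Bonds formed (products):
  C–C: 2 × 359 = 718
  C–F: 1 × 478 = 478
  C–H: 7 × 398 = 2786
  Σ(formed) = 3982 kJ
ΔH = Σ(broken) − Σ(formed) = 3955 − 3982 = −27 kJ
For 5× the reaction as written: 5 × (−27) = −135 kJ

ΔH = −135 kJ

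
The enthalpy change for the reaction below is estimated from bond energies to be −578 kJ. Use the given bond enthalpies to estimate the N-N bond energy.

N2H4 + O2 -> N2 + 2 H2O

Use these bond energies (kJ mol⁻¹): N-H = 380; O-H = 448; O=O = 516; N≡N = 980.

Let D be the N-N bond energy.
Σ(broken) = 4×380 + 1×D + 1×516 = 2036 + D
Σ(formed) = 1×980 + 4×448 = 2772
ΔH = Σ(broken) − Σ(formed) = (2036 + D) − (2772) = −736 + D
Setting this equal to −578 kJ gives D = 158 kJ/mol.

D(N-N) ≈ 158 kJ/mol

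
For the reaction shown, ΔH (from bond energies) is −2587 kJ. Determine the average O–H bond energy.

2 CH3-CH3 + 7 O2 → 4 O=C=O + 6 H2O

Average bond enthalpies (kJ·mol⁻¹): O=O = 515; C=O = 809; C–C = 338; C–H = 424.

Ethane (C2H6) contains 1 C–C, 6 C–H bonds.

Let D be the O–H bond energy.
Σ(broken) = 2×338 + 12×424 + 7×515 = 9369
Σ(formed) = 8×809 + 12×D = 6472 + 12D
ΔH = Σ(broken) − Σ(formed) = (9369) − (6472 + 12D) = +2897 − 12D
Setting this equal to −2587 kJ gives 12D = 5484, so D = 457 kJ/mol.

D(O–H) ≈ 457 kJ/mol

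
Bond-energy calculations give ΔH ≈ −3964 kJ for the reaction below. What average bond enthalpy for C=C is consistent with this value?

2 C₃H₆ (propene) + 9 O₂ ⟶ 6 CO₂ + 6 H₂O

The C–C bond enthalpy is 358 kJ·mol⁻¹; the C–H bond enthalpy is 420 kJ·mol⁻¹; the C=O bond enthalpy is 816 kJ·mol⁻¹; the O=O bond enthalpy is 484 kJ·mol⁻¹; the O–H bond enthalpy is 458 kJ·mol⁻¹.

D(C=C) ≈ 606 kJ/mol

Let D be the C=C bond energy.
Σ(broken) = 2×358 + 12×420 + 2×D + 9×484 = 10112 + 2D
Σ(formed) = 12×816 + 12×458 = 15288
ΔH = Σ(broken) − Σ(formed) = (10112 + 2D) − (15288) = −5176 + 2D
Setting this equal to −3964 kJ gives 2D = 1212, so D = 606 kJ/mol.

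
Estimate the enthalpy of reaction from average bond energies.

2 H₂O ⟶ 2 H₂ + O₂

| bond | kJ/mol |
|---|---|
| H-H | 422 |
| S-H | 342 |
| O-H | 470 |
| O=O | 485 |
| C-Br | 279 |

ΔH ≈ +551 kJ

Bonds broken (reactants):
  O-H: 4 × 470 = 1880
  Σ(broken) = 1880 kJ
Bonds formed (products):
  H-H: 2 × 422 = 844
  O=O: 1 × 485 = 485
  Σ(formed) = 1329 kJ
ΔH = Σ(broken) − Σ(formed) = 1880 − 1329 = +551 kJ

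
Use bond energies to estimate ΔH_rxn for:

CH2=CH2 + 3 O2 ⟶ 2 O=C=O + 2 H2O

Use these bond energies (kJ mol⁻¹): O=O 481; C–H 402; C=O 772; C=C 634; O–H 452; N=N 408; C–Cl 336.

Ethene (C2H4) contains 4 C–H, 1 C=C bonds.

Bonds broken (reactants):
  C–H: 4 × 402 = 1608
  C=C: 1 × 634 = 634
  O=O: 3 × 481 = 1443
  Σ(broken) = 3685 kJ
Bonds formed (products):
  C=O: 4 × 772 = 3088
  O–H: 4 × 452 = 1808
  Σ(formed) = 4896 kJ
ΔH = Σ(broken) − Σ(formed) = 3685 − 4896 = −1211 kJ

ΔH ≈ −1211 kJ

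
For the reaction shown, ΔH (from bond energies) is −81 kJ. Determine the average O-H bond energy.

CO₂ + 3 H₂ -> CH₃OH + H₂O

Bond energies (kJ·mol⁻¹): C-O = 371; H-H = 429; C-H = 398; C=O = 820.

Let D be the O-H bond energy.
Σ(broken) = 2×820 + 3×429 = 2927
Σ(formed) = 3×398 + 1×371 + 3×D = 1565 + 3D
ΔH = Σ(broken) − Σ(formed) = (2927) − (1565 + 3D) = +1362 − 3D
Setting this equal to −81 kJ gives 3D = 1443, so D = 481 kJ/mol.

D(O-H) ≈ 481 kJ/mol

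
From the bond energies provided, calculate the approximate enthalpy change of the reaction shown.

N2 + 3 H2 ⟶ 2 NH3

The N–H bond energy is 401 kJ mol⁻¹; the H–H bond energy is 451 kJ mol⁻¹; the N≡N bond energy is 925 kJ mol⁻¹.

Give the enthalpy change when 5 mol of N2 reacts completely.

ΔH = −640 kJ

Bonds broken (reactants):
  H–H: 3 × 451 = 1353
  N≡N: 1 × 925 = 925
  Σ(broken) = 2278 kJ
Bonds formed (products):
  N–H: 6 × 401 = 2406
  Σ(formed) = 2406 kJ
ΔH = Σ(broken) − Σ(formed) = 2278 − 2406 = −128 kJ
For 5× the reaction as written: 5 × (−128) = −640 kJ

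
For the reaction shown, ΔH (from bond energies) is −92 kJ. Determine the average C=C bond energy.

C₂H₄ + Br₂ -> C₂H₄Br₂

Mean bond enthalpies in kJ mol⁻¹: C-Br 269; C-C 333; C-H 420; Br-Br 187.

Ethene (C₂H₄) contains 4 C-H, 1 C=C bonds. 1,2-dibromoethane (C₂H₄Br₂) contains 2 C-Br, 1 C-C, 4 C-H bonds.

Let D be the C=C bond energy.
Σ(broken) = 1×187 + 4×420 + 1×D = 1867 + D
Σ(formed) = 2×269 + 1×333 + 4×420 = 2551
ΔH = Σ(broken) − Σ(formed) = (1867 + D) − (2551) = −684 + D
Setting this equal to −92 kJ gives D = 592 kJ/mol.

D(C=C) ≈ 592 kJ/mol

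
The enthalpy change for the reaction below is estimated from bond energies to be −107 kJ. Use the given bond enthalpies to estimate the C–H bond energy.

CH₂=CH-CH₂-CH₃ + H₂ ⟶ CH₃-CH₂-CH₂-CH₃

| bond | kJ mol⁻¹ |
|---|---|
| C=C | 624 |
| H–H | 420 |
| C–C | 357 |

D(C–H) ≈ 397 kJ/mol

Let D be the C–H bond energy.
Σ(broken) = 2×357 + 8×D + 1×624 + 1×420 = 1758 + 8D
Σ(formed) = 3×357 + 10×D = 1071 + 10D
ΔH = Σ(broken) − Σ(formed) = (1758 + 8D) − (1071 + 10D) = +687 − 2D
Setting this equal to −107 kJ gives 2D = 794, so D = 397 kJ/mol.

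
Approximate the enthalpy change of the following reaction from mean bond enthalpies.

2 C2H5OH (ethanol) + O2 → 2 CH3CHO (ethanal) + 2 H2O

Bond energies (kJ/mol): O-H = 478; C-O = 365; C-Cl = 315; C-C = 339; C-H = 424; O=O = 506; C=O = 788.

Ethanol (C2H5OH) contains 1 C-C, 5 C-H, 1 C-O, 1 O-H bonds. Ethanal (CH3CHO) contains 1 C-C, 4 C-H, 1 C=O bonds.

ΔH ≈ −448 kJ

Bonds broken (reactants):
  C-C: 2 × 339 = 678
  C-H: 10 × 424 = 4240
  C-O: 2 × 365 = 730
  O-H: 2 × 478 = 956
  O=O: 1 × 506 = 506
  Σ(broken) = 7110 kJ
Bonds formed (products):
  C-C: 2 × 339 = 678
  C-H: 8 × 424 = 3392
  C=O: 2 × 788 = 1576
  O-H: 4 × 478 = 1912
  Σ(formed) = 7558 kJ
ΔH = Σ(broken) − Σ(formed) = 7110 − 7558 = −448 kJ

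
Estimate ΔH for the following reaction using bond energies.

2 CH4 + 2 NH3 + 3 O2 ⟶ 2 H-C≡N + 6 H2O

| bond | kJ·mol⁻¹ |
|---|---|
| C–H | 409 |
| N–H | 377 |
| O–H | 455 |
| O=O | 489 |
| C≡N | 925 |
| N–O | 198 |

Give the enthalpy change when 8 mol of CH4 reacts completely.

Bonds broken (reactants):
  C–H: 8 × 409 = 3272
  N–H: 6 × 377 = 2262
  O=O: 3 × 489 = 1467
  Σ(broken) = 7001 kJ
Bonds formed (products):
  C≡N: 2 × 925 = 1850
  C–H: 2 × 409 = 818
  O–H: 12 × 455 = 5460
  Σ(formed) = 8128 kJ
ΔH = Σ(broken) − Σ(formed) = 7001 − 8128 = −1127 kJ
For 4× the reaction as written: 4 × (−1127) = −4508 kJ

ΔH = −4508 kJ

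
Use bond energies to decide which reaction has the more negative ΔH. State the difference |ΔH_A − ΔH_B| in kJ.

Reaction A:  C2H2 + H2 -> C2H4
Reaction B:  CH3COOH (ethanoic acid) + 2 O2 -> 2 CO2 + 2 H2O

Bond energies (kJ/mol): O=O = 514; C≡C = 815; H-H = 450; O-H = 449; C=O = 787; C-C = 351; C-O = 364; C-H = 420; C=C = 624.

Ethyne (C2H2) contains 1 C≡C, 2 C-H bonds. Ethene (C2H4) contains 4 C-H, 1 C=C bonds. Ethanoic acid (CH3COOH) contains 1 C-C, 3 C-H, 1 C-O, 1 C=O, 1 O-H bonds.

Reaction A:
  Bonds broken (reactants):
    C≡C: 1 × 815 = 815
    C-H: 2 × 420 = 840
    H-H: 1 × 450 = 450
    Σ(broken) = 2105 kJ
  Bonds formed (products):
    C-H: 4 × 420 = 1680
    C=C: 1 × 624 = 624
    Σ(formed) = 2304 kJ
  ΔH_A = 2105 − 2304 = −199 kJ
Reaction B:
  Bonds broken (reactants):
    C-C: 1 × 351 = 351
    C-H: 3 × 420 = 1260
    C-O: 1 × 364 = 364
    C=O: 1 × 787 = 787
    O-H: 1 × 449 = 449
    O=O: 2 × 514 = 1028
    Σ(broken) = 4239 kJ
  Bonds formed (products):
    C=O: 4 × 787 = 3148
    O-H: 4 × 449 = 1796
    Σ(formed) = 4944 kJ
  ΔH_B = 4239 − 4944 = −705 kJ
ΔH_A − ΔH_B = +506 kJ, so reaction B has the more negative ΔH; |ΔH_A − ΔH_B| = 506 kJ.

Reaction B, by 506 kJ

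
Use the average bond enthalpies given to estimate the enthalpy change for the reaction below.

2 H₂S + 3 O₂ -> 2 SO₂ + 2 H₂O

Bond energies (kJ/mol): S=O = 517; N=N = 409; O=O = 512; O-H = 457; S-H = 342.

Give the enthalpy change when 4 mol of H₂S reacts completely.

ΔH = −1984 kJ

Bonds broken (reactants):
  O=O: 3 × 512 = 1536
  S-H: 4 × 342 = 1368
  Σ(broken) = 2904 kJ
Bonds formed (products):
  O-H: 4 × 457 = 1828
  S=O: 4 × 517 = 2068
  Σ(formed) = 3896 kJ
ΔH = Σ(broken) − Σ(formed) = 2904 − 3896 = −992 kJ
For 2× the reaction as written: 2 × (−992) = −1984 kJ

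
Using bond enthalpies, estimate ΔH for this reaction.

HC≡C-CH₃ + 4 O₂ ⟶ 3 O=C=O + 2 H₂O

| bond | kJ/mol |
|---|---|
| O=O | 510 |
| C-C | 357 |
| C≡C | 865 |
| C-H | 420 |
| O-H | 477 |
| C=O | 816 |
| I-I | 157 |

Bonds broken (reactants):
  C≡C: 1 × 865 = 865
  C-C: 1 × 357 = 357
  C-H: 4 × 420 = 1680
  O=O: 4 × 510 = 2040
  Σ(broken) = 4942 kJ
Bonds formed (products):
  C=O: 6 × 816 = 4896
  O-H: 4 × 477 = 1908
  Σ(formed) = 6804 kJ
ΔH = Σ(broken) − Σ(formed) = 4942 − 6804 = −1862 kJ

ΔH ≈ −1862 kJ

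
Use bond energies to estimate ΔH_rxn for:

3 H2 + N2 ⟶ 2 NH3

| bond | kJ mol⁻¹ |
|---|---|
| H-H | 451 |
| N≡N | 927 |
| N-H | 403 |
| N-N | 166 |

Bonds broken (reactants):
  H-H: 3 × 451 = 1353
  N≡N: 1 × 927 = 927
  Σ(broken) = 2280 kJ
Bonds formed (products):
  N-H: 6 × 403 = 2418
  Σ(formed) = 2418 kJ
ΔH = Σ(broken) − Σ(formed) = 2280 − 2418 = −138 kJ

ΔH ≈ −138 kJ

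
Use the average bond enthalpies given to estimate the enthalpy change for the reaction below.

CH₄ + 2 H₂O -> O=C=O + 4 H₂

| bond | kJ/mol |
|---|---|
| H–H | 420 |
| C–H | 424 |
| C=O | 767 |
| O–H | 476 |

Bonds broken (reactants):
  C–H: 4 × 424 = 1696
  O–H: 4 × 476 = 1904
  Σ(broken) = 3600 kJ
Bonds formed (products):
  C=O: 2 × 767 = 1534
  H–H: 4 × 420 = 1680
  Σ(formed) = 3214 kJ
ΔH = Σ(broken) − Σ(formed) = 3600 − 3214 = +386 kJ

ΔH ≈ +386 kJ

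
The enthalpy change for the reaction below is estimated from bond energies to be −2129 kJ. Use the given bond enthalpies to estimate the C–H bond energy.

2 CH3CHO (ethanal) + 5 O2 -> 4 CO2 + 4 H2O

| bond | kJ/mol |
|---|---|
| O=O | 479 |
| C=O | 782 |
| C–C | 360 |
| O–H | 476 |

Let D be the C–H bond energy.
Σ(broken) = 2×360 + 8×D + 2×782 + 5×479 = 4679 + 8D
Σ(formed) = 8×782 + 8×476 = 10064
ΔH = Σ(broken) − Σ(formed) = (4679 + 8D) − (10064) = −5385 + 8D
Setting this equal to −2129 kJ gives 8D = 3256, so D = 407 kJ/mol.

D(C–H) ≈ 407 kJ/mol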